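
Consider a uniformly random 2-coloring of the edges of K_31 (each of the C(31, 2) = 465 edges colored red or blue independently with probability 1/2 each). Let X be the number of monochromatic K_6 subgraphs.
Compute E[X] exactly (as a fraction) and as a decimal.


Let X = Σ_S X_S over the C(31, 6) = 736281 subsets S of size 6, where X_S = 1 if the K_6 on S is monochromatic.
For a fixed S, the K_6 on S has C(6, 2) = 15 edges. P[all 15 edges red] = (1/2)^15, and likewise for blue, so P[monochromatic] = 2·(1/2)^15 = 2^{1 − 15} = 1/16384.
Summing: E[X] = C(31, 6) · 2^{1 − 15} = 736281 · 1/16384 = 736281/16384.
Numerically: E[X] ≈ 44.939026.

E[X] = C(31,6)·2^(1−C(6,2)) = 736281/16384 ≈ 44.939026.


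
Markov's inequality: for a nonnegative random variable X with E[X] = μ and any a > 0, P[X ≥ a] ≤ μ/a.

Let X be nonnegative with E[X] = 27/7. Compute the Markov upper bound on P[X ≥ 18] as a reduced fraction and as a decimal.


μ = E[X] = 27/7, a = 18.
Markov: P[X ≥ 18] ≤ μ/a = (27/7)/18 = 3/14.
Numerically: ≈ 0.214.
(Since a = 18 > μ = 3.857, the bound 3/14 is < 1 and informative.)

P[X ≥ 18] ≤ 3/14 ≈ 0.214.


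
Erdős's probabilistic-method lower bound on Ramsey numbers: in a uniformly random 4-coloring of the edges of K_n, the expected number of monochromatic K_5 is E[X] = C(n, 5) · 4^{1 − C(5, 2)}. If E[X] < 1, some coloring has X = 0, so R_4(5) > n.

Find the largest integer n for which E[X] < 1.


We need C(n, 5) · 4^{1 − 10} < 1, i.e. C(n, 5) < 4^{10 − 1} = 262144.
Check values of n near the boundary:
  n = 28: C(28, 5) = 98280; 98280 < 262144? YES
  n = 29: C(29, 5) = 118755; 118755 < 262144? YES
  n = 30: C(30, 5) = 142506; 142506 < 262144? YES
  n = 31: C(31, 5) = 169911; 169911 < 262144? YES
  n = 32: C(32, 5) = 201376; 201376 < 262144? YES
  n = 33: C(33, 5) = 237336; 237336 < 262144? YES
  n = 34: C(34, 5) = 278256; 278256 < 262144? NO
The largest n with C(n, 5) < 262144 is n = 33 (where E[X] = 29667/32768 ≈ 0.905). Hence R_4(5) > 33, i.e. R_4(5) ≥ 34.

Largest n = 33; hence R_4(5) > 33.


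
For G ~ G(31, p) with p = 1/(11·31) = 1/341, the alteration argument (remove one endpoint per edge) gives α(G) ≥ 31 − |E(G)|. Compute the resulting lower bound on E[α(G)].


E[|E(G)|] = C(31, 2)·p = 465 · (1/341) = 15/11.
E[α(G)] ≥ n − E[|E(G)|] = 31 − 15/11 = 326/11.
Numerically: ≈ 29.63636.
(This is only a lower bound; the true E[α(G)] may be larger.)

E[α(G)] ≥ 326/11 ≈ 29.63636.


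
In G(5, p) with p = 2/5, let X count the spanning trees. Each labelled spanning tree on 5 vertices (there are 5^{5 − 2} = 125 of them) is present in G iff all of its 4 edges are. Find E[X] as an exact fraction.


K_5 has 5^{5 − 2} = 125 labelled spanning trees.
For each such spanning tree H, let X_H = 1 if all 4 edges of H are present in G. Then P[X_H = 1] = p^{4} = (2/5)^{4} = 16/625.
Summing the indicators: E[X] = Σ_H E[X_H] = 125 · p^{4} = 125 · 16/625 = 16/5.
Numerically: E[X] ≈ 3.2.

E[X] = 125 · (2/5)^{4} = 16/5 ≈ 3.2.


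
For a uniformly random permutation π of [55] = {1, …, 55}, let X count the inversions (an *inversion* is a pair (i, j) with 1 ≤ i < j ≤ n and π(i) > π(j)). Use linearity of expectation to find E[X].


Write X = Σ X_I over the C(55, 2) = 1485 pairs i < j, with X_I the indicator of one inversion.
There are 1485 indicators.
For each fixed pair i < j, the values π(i) and π(j) are two distinct elements of {1, …, 55} in uniformly random order; by symmetry P[π(i) > π(j)] = 1/2.
By linearity: E[X] = 1485 · (1/2) = C(55, 2) · (1/2) = 1485/2 = 1485/2 ≈ 742.500.

E[X] = 1485/2 = 742.500.


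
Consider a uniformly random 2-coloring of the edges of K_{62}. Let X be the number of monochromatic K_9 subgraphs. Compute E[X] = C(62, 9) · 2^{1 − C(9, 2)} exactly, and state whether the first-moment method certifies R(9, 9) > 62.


E[X] = C(62, 9) · 2^{1 − 36} = 20286591270 · 2^{−35} = 20286591270/34359738368.
As a reduced fraction: E[X] = 10143295635/17179869184 ≈ 0.5904.
Is E[X] < 1? YES.
Since E[X] < 1, there exists a 2-coloring of K_{62} with no monochromatic K_9; hence R(9, 9) > 62.

E[X] = 10143295635/17179869184 ≈ 0.5904; E[X] < 1, so R(9, 9) > 62.


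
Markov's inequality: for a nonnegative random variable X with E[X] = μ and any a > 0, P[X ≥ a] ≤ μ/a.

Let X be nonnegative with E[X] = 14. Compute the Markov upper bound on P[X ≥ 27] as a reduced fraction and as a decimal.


μ = E[X] = 14, a = 27.
Markov: P[X ≥ 27] ≤ μ/a = (14)/27 = 14/27.
Numerically: ≈ 0.5185.
(Since a = 27 > μ = 14.0000, the bound 14/27 is < 1 and informative.)

P[X ≥ 27] ≤ 14/27 ≈ 0.5185.


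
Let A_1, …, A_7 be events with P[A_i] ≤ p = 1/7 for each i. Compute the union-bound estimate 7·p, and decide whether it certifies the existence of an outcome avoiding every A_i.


Union bound: P[∪_{i=1}^{7} A_i] ≤ Σ_i P[A_i] ≤ 7·p = 7·(1/7) = 1.
Numerically: 1 ≈ 1.00000.
Is 1 < 1? NO.
Since the bound 1 is ≥ 1, the union bound is uninformative here; it does NOT by itself certify existence.

7·p = 1 ≈ 1.00000; existence NOT certified by the union bound.


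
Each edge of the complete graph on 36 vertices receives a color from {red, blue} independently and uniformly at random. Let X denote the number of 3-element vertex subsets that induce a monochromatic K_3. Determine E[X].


Let X = Σ_S X_S over the C(36, 3) = 7140 subsets S of size 3, where X_S = 1 if the K_3 on S is monochromatic.
For a fixed S, the K_3 on S has C(3, 2) = 3 edges. P[all 3 edges red] = (1/2)^3, and likewise for blue, so P[monochromatic] = 2·(1/2)^3 = 2^{1 − 3} = 1/4.
By linearity: E[X] = C(36, 3) · 2^{1 − 3} = 7140 · 1/4 = 1785.
Numerically: E[X] ≈ 1785.0000.

E[X] = C(36,3)·2^(1−C(3,2)) = 1785 ≈ 1785.0000.


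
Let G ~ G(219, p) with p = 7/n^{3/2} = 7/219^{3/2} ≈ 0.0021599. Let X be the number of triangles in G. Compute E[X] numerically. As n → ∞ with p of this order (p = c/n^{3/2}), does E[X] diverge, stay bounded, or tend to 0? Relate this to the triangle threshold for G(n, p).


Number of potential triangles: C(219, 3) = 1726669.
Each occurs with probability p³ ≈ (0.0021599)³ ≈ 1.0076173e-08.
By linearity: E[X] = C(219, 3)·p³ ≈ 1726669 · 1.0076173e-08 ≈ 0.01740.
Since α = 3/2 > 1, p = c/n^{3/2} = o(1/n) is below the triangle threshold p ~ 1/n. Asymptotically E[X] ~ (c³/6)·n^{3(1−α)} = (7³/6)·n^{-1.5} → 0, so by Markov's inequality G has no triangles w.h.p.

E[X] ≈ 0.01740; in regime p = Θ(1/n^{3/2}) E[X] tends to 0 (below the triangle threshold p ~ 1/n).


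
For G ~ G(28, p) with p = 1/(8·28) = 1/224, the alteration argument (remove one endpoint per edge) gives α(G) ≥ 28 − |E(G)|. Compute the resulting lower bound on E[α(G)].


E[|E(G)|] = C(28, 2)·p = 378 · (1/224) = 27/16.
E[α(G)] ≥ n − E[|E(G)|] = 28 − 27/16 = 421/16.
Numerically: ≈ 26.3125.
(This is only a lower bound; the true E[α(G)] may be larger.)

E[α(G)] ≥ 421/16 ≈ 26.3125.


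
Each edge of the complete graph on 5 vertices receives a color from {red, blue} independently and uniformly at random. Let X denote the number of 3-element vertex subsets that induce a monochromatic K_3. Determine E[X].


Let X = Σ_S X_S over the C(5, 3) = 10 subsets S of size 3, where X_S = 1 if the K_3 on S is monochromatic.
For a fixed S, the K_3 on S has C(3, 2) = 3 edges. P[all 3 edges red] = (1/2)^3, and likewise for blue, so P[monochromatic] = 2·(1/2)^3 = 2^{1 − 3} = 1/4.
Summing: E[X] = C(5, 3) · 2^{1 − 3} = 10 · 1/4 = 5/2.
Numerically: E[X] ≈ 2.5000.

E[X] = C(5,3)·2^(1−C(3,2)) = 5/2 ≈ 2.5000.


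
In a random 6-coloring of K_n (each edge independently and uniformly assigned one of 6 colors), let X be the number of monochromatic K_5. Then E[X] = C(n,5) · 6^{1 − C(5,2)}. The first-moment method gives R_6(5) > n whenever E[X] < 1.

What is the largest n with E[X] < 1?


We need C(n, 5) · 6^{1 − 10} < 1, i.e. C(n, 5) < 6^{10 − 1} = 10077696.
Check values of n near the boundary:
  n = 66: C(66, 5) = 8936928; 8936928 < 10077696? YES
  n = 67: C(67, 5) = 9657648; 9657648 < 10077696? YES
  n = 68: C(68, 5) = 10424128; 10424128 < 10077696? NO
  n = 69: C(69, 5) = 11238513; 11238513 < 10077696? NO
The largest n with C(n, 5) < 10077696 is n = 67 (where E[X] = 67067/69984 ≈ 0.9583190). Hence R_6(5) > 67, i.e. R_6(5) ≥ 68.

Largest n = 67; hence R_6(5) > 67.


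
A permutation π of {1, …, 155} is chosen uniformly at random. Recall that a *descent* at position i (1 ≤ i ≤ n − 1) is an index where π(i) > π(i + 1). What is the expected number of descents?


Write X = Σ X_I over i = 1, …, 154, with X_I the indicator of one descent.
There are 154 indicators.
For each fixed i, the pair (π(i), π(i+1)) is a uniformly random ordered pair of distinct values from {1, …, 155}; by symmetry P[π(i) > π(i+1)] = 1/2.
By linearity: E[X] = 154 · (1/2) = (155 − 1) · (1/2) = 77 ≈ 77.0000.

E[X] = 77 = 77.0000.


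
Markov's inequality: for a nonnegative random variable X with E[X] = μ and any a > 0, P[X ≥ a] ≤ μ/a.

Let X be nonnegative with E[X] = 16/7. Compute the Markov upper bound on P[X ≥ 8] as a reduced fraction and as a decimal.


μ = E[X] = 16/7, a = 8.
Markov: P[X ≥ 8] ≤ μ/a = (16/7)/8 = 2/7.
Numerically: ≈ 0.2857.
(Since a = 8 > μ = 2.2857, the bound 2/7 is < 1 and informative.)

P[X ≥ 8] ≤ 2/7 ≈ 0.2857.


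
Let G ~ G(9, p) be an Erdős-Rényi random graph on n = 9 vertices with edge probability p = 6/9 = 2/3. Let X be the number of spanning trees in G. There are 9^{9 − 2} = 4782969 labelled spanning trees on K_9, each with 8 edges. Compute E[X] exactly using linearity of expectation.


K_9 has 9^{9 − 2} = 4782969 labelled spanning trees.
For each such spanning tree H, let X_H = 1 if all 8 edges of H are present in G. Then P[X_H = 1] = p^{8} = (2/3)^{8} = 256/6561.
Summing the indicators: E[X] = Σ_H E[X_H] = 4782969 · p^{8} = 4782969 · 256/6561 = 186624.
Numerically: E[X] ≈ 1.866e+05.

E[X] = 4782969 · (2/3)^{8} = 186624 ≈ 1.866e+05.


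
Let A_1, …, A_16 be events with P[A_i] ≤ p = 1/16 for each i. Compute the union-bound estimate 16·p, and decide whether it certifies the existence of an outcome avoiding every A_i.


Union bound: P[∪_{i=1}^{16} A_i] ≤ Σ_i P[A_i] ≤ 16·p = 16·(1/16) = 1.
Numerically: 1 ≈ 1.00000.
Is 1 < 1? NO.
Since the bound 1 is ≥ 1, the union bound is uninformative here; it does NOT by itself certify existence.

16·p = 1 ≈ 1.00000; existence NOT certified by the union bound.


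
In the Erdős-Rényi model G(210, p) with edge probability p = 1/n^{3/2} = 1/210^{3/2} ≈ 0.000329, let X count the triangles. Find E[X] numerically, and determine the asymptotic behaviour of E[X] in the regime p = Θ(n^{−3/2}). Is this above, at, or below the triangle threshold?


Number of potential triangles: C(210, 3) = 1521520.
Each occurs with probability p³ ≈ (0.000329)³ ≈ 3.54824e-11.
By linearity: E[X] = C(210, 3)·p³ ≈ 1521520 · 3.54824e-11 ≈ 0.000.
Since α = 3/2 > 1, p = c/n^{3/2} = o(1/n) is below the triangle threshold p ~ 1/n. Asymptotically E[X] ~ (c³/6)·n^{3(1−α)} = (1³/6)·n^{-1.5} → 0, so by Markov's inequality G has no triangles w.h.p.

E[X] ≈ 0.000; in regime p = Θ(1/n^{3/2}) E[X] tends to 0 (below the triangle threshold p ~ 1/n).


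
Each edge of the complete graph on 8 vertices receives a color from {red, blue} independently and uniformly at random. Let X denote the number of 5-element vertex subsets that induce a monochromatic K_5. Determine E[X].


Let X = Σ_S X_S over the C(8, 5) = 56 subsets S of size 5, where X_S = 1 if the K_5 on S is monochromatic.
For a fixed S, the K_5 on S has C(5, 2) = 10 edges. P[all 10 edges red] = (1/2)^10, and likewise for blue, so P[monochromatic] = 2·(1/2)^10 = 2^{1 − 10} = 1/512.
Summing: E[X] = C(8, 5) · 2^{1 − 10} = 56 · 1/512 = 7/64.
Numerically: E[X] ≈ 0.1094.

E[X] = C(8,5)·2^(1−C(5,2)) = 7/64 ≈ 0.1094.


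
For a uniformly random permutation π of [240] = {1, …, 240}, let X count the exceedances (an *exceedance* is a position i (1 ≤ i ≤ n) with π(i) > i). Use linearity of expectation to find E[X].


Write X = Σ_{i=1}^{240} X_i, where X_i = 1_{π(i) > i}.
For each fixed i, π(i) is uniform over {1, …, 240} (marginal of a uniform permutation), so P[π(i) > i] = (n − i)/n. Summing: Σ_{i=1}^{240} (n − i)/n = (0 + 1 + … + 239)/240 = 240(240 − 1)/(2·240) = (240 − 1)/2.
Hence E[X] = Σ_{i=1}^{240} (240 − i)/240 = 239/2 ≈ 119.50000.

E[X] = 239/2 = 119.50000.


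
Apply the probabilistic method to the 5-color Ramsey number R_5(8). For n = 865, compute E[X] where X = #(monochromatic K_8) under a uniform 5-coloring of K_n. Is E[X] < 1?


E[X] = C(865, 8) · 5^{1 − 28} = 7525050909487743060 · 5^{−27} = 7525050909487743060/7450580596923828125.
As a reduced fraction: E[X] = 1505010181897548612/1490116119384765625 ≈ 1.009995.
Is E[X] < 1? NO.
Since E[X] ≥ 1, the first-moment bound is inconclusive at n = 865; it does NOT by itself certify R_5(8) > 865.

E[X] = 1505010181897548612/1490116119384765625 ≈ 1.009995; E[X] ≥ 1; first-moment method inconclusive here.


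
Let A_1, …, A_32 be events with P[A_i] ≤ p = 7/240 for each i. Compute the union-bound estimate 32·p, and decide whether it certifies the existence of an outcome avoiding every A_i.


Union bound: P[∪_{i=1}^{32} A_i] ≤ Σ_i P[A_i] ≤ 32·p = 32·(7/240) = 14/15.
Numerically: 14/15 ≈ 0.93333.
Is 14/15 < 1? YES.
Since P[∪ A_i] ≤ 14/15 < 1, the complement has P[∩ A_i^c] ≥ 1 − 14/15 = 1/15 > 0, so some outcome avoids every A_i.

32·p = 14/15 ≈ 0.93333; existence CERTIFIED by the union bound.


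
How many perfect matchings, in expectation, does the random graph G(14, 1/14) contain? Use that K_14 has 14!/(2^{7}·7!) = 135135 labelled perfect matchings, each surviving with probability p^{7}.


K_14 has 14!/(2^{7}·7!) = 135135 labelled perfect matchings.
For each such perfect matching H, let X_H = 1 if all 7 edges of H are present in G. Then P[X_H = 1] = p^{7} = (1/14)^{7} = 1/105413504.
By linearity of expectation: E[X] = Σ_H E[X_H] = 135135 · p^{7} = 135135 · 1/105413504 = 19305/15059072.
Numerically: E[X] ≈ 0.001282.

E[X] = 135135 · (1/14)^{7} = 19305/15059072 ≈ 0.001282.


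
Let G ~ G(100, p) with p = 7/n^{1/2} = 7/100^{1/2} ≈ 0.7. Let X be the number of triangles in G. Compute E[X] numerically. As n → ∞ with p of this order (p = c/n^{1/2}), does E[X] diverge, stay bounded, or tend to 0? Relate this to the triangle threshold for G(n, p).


Number of potential triangles: C(100, 3) = 161700.
Each occurs with probability p³ ≈ (0.7)³ ≈ 3.43000000e-01.
By linearity: E[X] = C(100, 3)·p³ ≈ 161700 · 3.43000000e-01 ≈ 55463.100000.
Since α = 1/2 < 1, p = c/n^{1/2} ≫ 1/n is above the triangle threshold p ~ 1/n. Asymptotically E[X] ~ (c³/6)·n^{3(1−α)} = (7³/6)·n^{1.5} → ∞; triangles are abundant w.h.p.

E[X] ≈ 55463.100000; in regime p = Θ(1/n^{1/2}) E[X] diverges (above the triangle threshold p ~ 1/n).


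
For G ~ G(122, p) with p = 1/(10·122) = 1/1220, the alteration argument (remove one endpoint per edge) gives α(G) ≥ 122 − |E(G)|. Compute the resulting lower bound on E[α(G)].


E[|E(G)|] = C(122, 2)·p = 7381 · (1/1220) = 121/20.
E[α(G)] ≥ n − E[|E(G)|] = 122 − 121/20 = 2319/20.
Numerically: ≈ 115.9500.
(This is only a lower bound; the true E[α(G)] may be larger.)

E[α(G)] ≥ 2319/20 ≈ 115.9500.


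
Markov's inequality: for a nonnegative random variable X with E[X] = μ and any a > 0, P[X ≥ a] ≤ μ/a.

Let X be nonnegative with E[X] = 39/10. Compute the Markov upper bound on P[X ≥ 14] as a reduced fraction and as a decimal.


μ = E[X] = 39/10, a = 14.
Markov: P[X ≥ 14] ≤ μ/a = (39/10)/14 = 39/140.
Numerically: ≈ 0.278571.
(Since a = 14 > μ = 3.900000, the bound 39/140 is < 1 and informative.)

P[X ≥ 14] ≤ 39/140 ≈ 0.278571.


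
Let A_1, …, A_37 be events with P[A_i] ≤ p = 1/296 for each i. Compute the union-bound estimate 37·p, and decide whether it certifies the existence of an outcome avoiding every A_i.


Union bound: P[∪_{i=1}^{37} A_i] ≤ Σ_i P[A_i] ≤ 37·p = 37·(1/296) = 1/8.
Numerically: 1/8 ≈ 0.12500.
Is 1/8 < 1? YES.
Since P[∪ A_i] ≤ 1/8 < 1, the complement has P[∩ A_i^c] ≥ 1 − 1/8 = 7/8 > 0, so some outcome avoids every A_i.

37·p = 1/8 ≈ 0.12500; existence CERTIFIED by the union bound.


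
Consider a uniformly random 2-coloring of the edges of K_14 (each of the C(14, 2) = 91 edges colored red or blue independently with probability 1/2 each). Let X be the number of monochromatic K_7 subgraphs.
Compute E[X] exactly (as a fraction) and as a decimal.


Let X = Σ_S X_S over the C(14, 7) = 3432 subsets S of size 7, where X_S = 1 if the K_7 on S is monochromatic.
For a fixed S, the K_7 on S has C(7, 2) = 21 edges. P[all 21 edges red] = (1/2)^21, and likewise for blue, so P[monochromatic] = 2·(1/2)^21 = 2^{1 − 21} = 1/1048576.
By linearity: E[X] = C(14, 7) · 2^{1 − 21} = 3432 · 1/1048576 = 429/131072.
Numerically: E[X] ≈ 0.003273.

E[X] = C(14,7)·2^(1−C(7,2)) = 429/131072 ≈ 0.003273.


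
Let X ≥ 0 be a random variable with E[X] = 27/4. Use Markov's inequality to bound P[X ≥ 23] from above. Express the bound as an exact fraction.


μ = E[X] = 27/4, a = 23.
Markov: P[X ≥ 23] ≤ μ/a = (27/4)/23 = 27/92.
Numerically: ≈ 0.29348.
(Since a = 23 > μ = 6.75000, the bound 27/92 is < 1 and informative.)

P[X ≥ 23] ≤ 27/92 ≈ 0.29348.


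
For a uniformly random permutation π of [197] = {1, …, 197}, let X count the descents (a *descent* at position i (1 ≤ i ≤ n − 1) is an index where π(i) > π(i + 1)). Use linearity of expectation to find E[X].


Write X = Σ X_I over i = 1, …, 196, with X_I the indicator of one descent.
There are 196 indicators.
For each fixed i, the pair (π(i), π(i+1)) is a uniformly random ordered pair of distinct values from {1, …, 197}; by symmetry P[π(i) > π(i+1)] = 1/2.
By linearity: E[X] = 196 · (1/2) = (197 − 1) · (1/2) = 98 ≈ 98.00000.

E[X] = 98 = 98.00000.


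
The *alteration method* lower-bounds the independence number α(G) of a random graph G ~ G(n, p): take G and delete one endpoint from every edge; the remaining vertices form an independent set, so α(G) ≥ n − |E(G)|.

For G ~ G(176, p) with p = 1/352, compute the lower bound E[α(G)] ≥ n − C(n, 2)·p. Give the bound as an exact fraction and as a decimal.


E[|E(G)|] = C(176, 2)·p = 15400 · (1/352) = 175/4.
E[α(G)] ≥ n − E[|E(G)|] = 176 − 175/4 = 529/4.
Numerically: ≈ 132.250000.
(This is only a lower bound; the true E[α(G)] may be larger.)

E[α(G)] ≥ 529/4 ≈ 132.250000.


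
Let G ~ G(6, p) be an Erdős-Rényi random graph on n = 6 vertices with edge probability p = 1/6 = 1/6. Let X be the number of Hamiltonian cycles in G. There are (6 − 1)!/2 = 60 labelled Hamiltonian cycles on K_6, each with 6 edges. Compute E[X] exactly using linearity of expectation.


K_6 has (6 − 1)!/2 = 60 labelled Hamiltonian cycles.
For each such Hamiltonian cycle H, let X_H = 1 if all 6 edges of H are present in G. Then P[X_H = 1] = p^{6} = (1/6)^{6} = 1/46656.
By linearity of expectation: E[X] = Σ_H E[X_H] = 60 · p^{6} = 60 · 1/46656 = 5/3888.
Numerically: E[X] ≈ 0.001286.

E[X] = 60 · (1/6)^{6} = 5/3888 ≈ 0.001286.


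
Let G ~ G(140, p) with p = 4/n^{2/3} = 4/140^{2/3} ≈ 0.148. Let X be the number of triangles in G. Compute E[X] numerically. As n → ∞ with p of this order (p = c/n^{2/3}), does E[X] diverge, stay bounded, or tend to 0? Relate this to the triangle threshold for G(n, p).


Number of potential triangles: C(140, 3) = 447580.
Each occurs with probability p³ ≈ (0.148)³ ≈ 3.26531e-03.
By linearity: E[X] = C(140, 3)·p³ ≈ 447580 · 3.26531e-03 ≈ 1461.486.
Since α = 2/3 < 1, p = c/n^{2/3} ≫ 1/n is above the triangle threshold p ~ 1/n. Asymptotically E[X] ~ (c³/6)·n^{3(1−α)} = (4³/6)·n^{1} → ∞; triangles are abundant w.h.p.

E[X] ≈ 1461.486; in regime p = Θ(1/n^{2/3}) E[X] diverges (above the triangle threshold p ~ 1/n).


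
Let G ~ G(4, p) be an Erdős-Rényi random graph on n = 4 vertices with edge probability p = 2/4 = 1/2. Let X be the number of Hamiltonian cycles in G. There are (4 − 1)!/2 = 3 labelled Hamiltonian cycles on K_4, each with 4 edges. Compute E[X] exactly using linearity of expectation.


K_4 has (4 − 1)!/2 = 3 labelled Hamiltonian cycles.
For each such Hamiltonian cycle H, let X_H = 1 if all 4 edges of H are present in G. Then P[X_H = 1] = p^{4} = (1/2)^{4} = 1/16.
By linearity: E[X] = Σ_H E[X_H] = 3 · p^{4} = 3 · 1/16 = 3/16.
Numerically: E[X] ≈ 0.1875.

E[X] = 3 · (1/2)^{4} = 3/16 ≈ 0.1875.


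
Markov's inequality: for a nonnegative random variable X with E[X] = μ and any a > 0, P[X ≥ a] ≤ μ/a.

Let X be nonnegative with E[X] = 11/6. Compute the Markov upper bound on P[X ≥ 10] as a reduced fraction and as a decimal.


μ = E[X] = 11/6, a = 10.
Markov: P[X ≥ 10] ≤ μ/a = (11/6)/10 = 11/60.
Numerically: ≈ 0.1833.
(Since a = 10 > μ = 1.8333, the bound 11/60 is < 1 and informative.)

P[X ≥ 10] ≤ 11/60 ≈ 0.1833.


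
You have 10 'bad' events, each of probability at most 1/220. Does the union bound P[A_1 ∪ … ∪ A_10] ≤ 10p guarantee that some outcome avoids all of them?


Union bound: P[∪_{i=1}^{10} A_i] ≤ Σ_i P[A_i] ≤ 10·p = 10·(1/220) = 1/22.
Numerically: 1/22 ≈ 0.0454545.
Is 1/22 < 1? YES.
Since P[∪ A_i] ≤ 1/22 < 1, the complement has P[∩ A_i^c] ≥ 1 − 1/22 = 21/22 > 0, so some outcome avoids every A_i.

10·p = 1/22 ≈ 0.0454545; existence CERTIFIED by the union bound.


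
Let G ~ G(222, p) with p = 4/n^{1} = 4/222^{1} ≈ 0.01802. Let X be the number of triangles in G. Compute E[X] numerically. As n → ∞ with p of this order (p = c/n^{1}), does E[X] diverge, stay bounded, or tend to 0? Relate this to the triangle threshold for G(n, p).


Number of potential triangles: C(222, 3) = 1798940.
Each occurs with probability p³ ≈ (0.01802)³ ≈ 5.849531e-06.
By linearity: E[X] = C(222, 3)·p³ ≈ 1798940 · 5.849531e-06 ≈ 10.5230.
Here α = 1, so p = 4/n is exactly at the triangle threshold p ~ 1/n. Asymptotically E[X] → c³/6 = 4³/6 = 32/3 ≈ 10.6667, a bounded constant. In this regime the triangle count is asymptotically Poisson(c³/6).

E[X] ≈ 10.5230; in regime p = Θ(1/n^{1}) E[X] stays bounded (at the triangle threshold p ~ 1/n).


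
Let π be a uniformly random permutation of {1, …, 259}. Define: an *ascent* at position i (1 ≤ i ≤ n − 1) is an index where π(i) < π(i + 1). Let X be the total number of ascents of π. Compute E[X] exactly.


Write X = Σ X_I over i = 1, …, 258, with X_I the indicator of one ascent.
There are 258 indicators.
For each fixed i, the pair (π(i), π(i+1)) is a uniformly random ordered pair of distinct values from {1, …, 259}; by symmetry P[π(i) < π(i+1)] = 1/2.
By linearity: E[X] = 258 · (1/2) = (259 − 1) · (1/2) = 129 ≈ 129.000000.

E[X] = 129 = 129.000000.


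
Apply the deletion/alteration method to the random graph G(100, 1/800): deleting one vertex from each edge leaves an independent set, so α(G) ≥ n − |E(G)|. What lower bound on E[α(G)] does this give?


E[|E(G)|] = C(100, 2)·p = 4950 · (1/800) = 99/16.
E[α(G)] ≥ n − E[|E(G)|] = 100 − 99/16 = 1501/16.
Numerically: ≈ 93.8125.
(This is only a lower bound; the true E[α(G)] may be larger.)

E[α(G)] ≥ 1501/16 ≈ 93.8125.


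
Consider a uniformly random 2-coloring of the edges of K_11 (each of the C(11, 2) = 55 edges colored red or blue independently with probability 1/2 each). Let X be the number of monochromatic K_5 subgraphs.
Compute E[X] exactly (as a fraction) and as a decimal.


Let X = Σ_S X_S over the C(11, 5) = 462 subsets S of size 5, where X_S = 1 if the K_5 on S is monochromatic.
For a fixed S, the K_5 on S has C(5, 2) = 10 edges. P[all 10 edges red] = (1/2)^10, and likewise for blue, so P[monochromatic] = 2·(1/2)^10 = 2^{1 − 10} = 1/512.
Summing: E[X] = C(11, 5) · 2^{1 − 10} = 462 · 1/512 = 231/256.
Numerically: E[X] ≈ 0.902.

E[X] = C(11,5)·2^(1−C(5,2)) = 231/256 ≈ 0.902.


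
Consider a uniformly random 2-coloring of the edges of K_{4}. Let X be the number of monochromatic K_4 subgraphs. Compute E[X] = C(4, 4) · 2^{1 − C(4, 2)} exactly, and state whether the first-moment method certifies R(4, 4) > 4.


E[X] = C(4, 4) · 2^{1 − 6} = 1 · 2^{−5} = 1/32.
As a reduced fraction: E[X] = 1/32 ≈ 0.03125.
Is E[X] < 1? YES.
Since E[X] < 1, there exists a 2-coloring of K_{4} with no monochromatic K_4; hence R(4, 4) > 4.

E[X] = 1/32 ≈ 0.03125; E[X] < 1, so R(4, 4) > 4.


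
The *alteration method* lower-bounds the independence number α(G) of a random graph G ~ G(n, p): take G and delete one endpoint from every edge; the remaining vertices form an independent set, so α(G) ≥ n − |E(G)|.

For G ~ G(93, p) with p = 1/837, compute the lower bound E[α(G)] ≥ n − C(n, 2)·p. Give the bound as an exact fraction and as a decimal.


E[|E(G)|] = C(93, 2)·p = 4278 · (1/837) = 46/9.
E[α(G)] ≥ n − E[|E(G)|] = 93 − 46/9 = 791/9.
Numerically: ≈ 87.88889.
(This is only a lower bound; the true E[α(G)] may be larger.)

E[α(G)] ≥ 791/9 ≈ 87.88889.


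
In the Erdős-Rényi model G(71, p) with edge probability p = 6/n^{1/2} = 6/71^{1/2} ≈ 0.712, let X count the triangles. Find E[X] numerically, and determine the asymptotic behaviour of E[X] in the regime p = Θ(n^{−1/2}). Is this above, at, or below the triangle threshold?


Number of potential triangles: C(71, 3) = 57155.
Each occurs with probability p³ ≈ (0.712)³ ≈ 3.61049e-01.
By linearity: E[X] = C(71, 3)·p³ ≈ 57155 · 3.61049e-01 ≈ 20635.759.
Since α = 1/2 < 1, p = c/n^{1/2} ≫ 1/n is above the triangle threshold p ~ 1/n. Asymptotically E[X] ~ (c³/6)·n^{3(1−α)} = (6³/6)·n^{1.5} → ∞; triangles are abundant w.h.p.

E[X] ≈ 20635.759; in regime p = Θ(1/n^{1/2}) E[X] diverges (above the triangle threshold p ~ 1/n).


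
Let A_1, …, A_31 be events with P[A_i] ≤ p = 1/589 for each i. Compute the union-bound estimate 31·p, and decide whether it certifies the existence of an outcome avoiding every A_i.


Union bound: P[∪_{i=1}^{31} A_i] ≤ Σ_i P[A_i] ≤ 31·p = 31·(1/589) = 1/19.
Numerically: 1/19 ≈ 0.053.
Is 1/19 < 1? YES.
Since P[∪ A_i] ≤ 1/19 < 1, the complement has P[∩ A_i^c] ≥ 1 − 1/19 = 18/19 > 0, so some outcome avoids every A_i.

31·p = 1/19 ≈ 0.053; existence CERTIFIED by the union bound.


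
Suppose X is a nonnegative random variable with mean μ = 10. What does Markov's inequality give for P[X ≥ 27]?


μ = E[X] = 10, a = 27.
Markov: P[X ≥ 27] ≤ μ/a = (10)/27 = 10/27.
Numerically: ≈ 0.370370.
(Since a = 27 > μ = 10.000000, the bound 10/27 is < 1 and informative.)

P[X ≥ 27] ≤ 10/27 ≈ 0.370370.


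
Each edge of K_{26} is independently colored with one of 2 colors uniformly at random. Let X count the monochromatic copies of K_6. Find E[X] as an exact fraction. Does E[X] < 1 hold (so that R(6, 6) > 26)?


E[X] = C(26, 6) · 2^{1 − 15} = 230230 · 2^{−14} = 230230/16384.
As a reduced fraction: E[X] = 115115/8192 ≈ 14.052.
Is E[X] < 1? NO.
Since E[X] ≥ 1, the first-moment bound is inconclusive at n = 26; it does NOT by itself certify R(6, 6) > 26.

E[X] = 115115/8192 ≈ 14.052; E[X] ≥ 1; first-moment method inconclusive here.


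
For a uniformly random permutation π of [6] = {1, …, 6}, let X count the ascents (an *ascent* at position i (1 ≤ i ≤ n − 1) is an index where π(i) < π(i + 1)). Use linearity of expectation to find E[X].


Write X = Σ X_I over i = 1, …, 5, with X_I the indicator of one ascent.
There are 5 indicators.
For each fixed i, the pair (π(i), π(i+1)) is a uniformly random ordered pair of distinct values from {1, …, 6}; by symmetry P[π(i) < π(i+1)] = 1/2.
By linearity: E[X] = 5 · (1/2) = (6 − 1) · (1/2) = 5/2 ≈ 2.5000.

E[X] = 5/2 = 2.5000.


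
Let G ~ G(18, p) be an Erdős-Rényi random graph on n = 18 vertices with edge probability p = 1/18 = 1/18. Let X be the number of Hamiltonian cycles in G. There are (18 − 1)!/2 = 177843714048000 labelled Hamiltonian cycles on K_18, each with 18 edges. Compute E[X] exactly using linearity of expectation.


K_18 has (18 − 1)!/2 = 177843714048000 labelled Hamiltonian cycles.
For each such Hamiltonian cycle H, let X_H = 1 if all 18 edges of H are present in G. Then P[X_H = 1] = p^{18} = (1/18)^{18} = 1/39346408075296537575424.
By linearity: E[X] = Σ_H E[X_H] = 177843714048000 · p^{18} = 177843714048000 · 1/39346408075296537575424 = 14889875/3294258113514384.
Numerically: E[X] ≈ 4.52e-09.

E[X] = 177843714048000 · (1/18)^{18} = 14889875/3294258113514384 ≈ 4.52e-09.


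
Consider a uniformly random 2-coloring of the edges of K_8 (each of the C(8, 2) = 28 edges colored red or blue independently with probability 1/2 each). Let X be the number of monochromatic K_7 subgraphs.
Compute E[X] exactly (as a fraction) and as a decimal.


Let X = Σ_S X_S over the C(8, 7) = 8 subsets S of size 7, where X_S = 1 if the K_7 on S is monochromatic.
For a fixed S, the K_7 on S has C(7, 2) = 21 edges. P[all 21 edges red] = (1/2)^21, and likewise for blue, so P[monochromatic] = 2·(1/2)^21 = 2^{1 − 21} = 1/1048576.
By linearity: E[X] = C(8, 7) · 2^{1 − 21} = 8 · 1/1048576 = 1/131072.
Numerically: E[X] ≈ 0.000008.

E[X] = C(8,7)·2^(1−C(7,2)) = 1/131072 ≈ 0.000008.


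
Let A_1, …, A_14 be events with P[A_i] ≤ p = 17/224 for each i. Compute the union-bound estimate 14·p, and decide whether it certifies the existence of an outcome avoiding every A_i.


Union bound: P[∪_{i=1}^{14} A_i] ≤ Σ_i P[A_i] ≤ 14·p = 14·(17/224) = 17/16.
Numerically: 17/16 ≈ 1.06250.
Is 17/16 < 1? NO.
Since the bound 17/16 is ≥ 1, the union bound is uninformative here; it does NOT by itself certify existence.

14·p = 17/16 ≈ 1.06250; existence NOT certified by the union bound.


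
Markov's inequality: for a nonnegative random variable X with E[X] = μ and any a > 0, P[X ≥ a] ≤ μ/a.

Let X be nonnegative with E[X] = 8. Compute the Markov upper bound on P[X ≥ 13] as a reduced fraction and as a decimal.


μ = E[X] = 8, a = 13.
Markov: P[X ≥ 13] ≤ μ/a = (8)/13 = 8/13.
Numerically: ≈ 0.615385.
(Since a = 13 > μ = 8.000000, the bound 8/13 is < 1 and informative.)

P[X ≥ 13] ≤ 8/13 ≈ 0.615385.


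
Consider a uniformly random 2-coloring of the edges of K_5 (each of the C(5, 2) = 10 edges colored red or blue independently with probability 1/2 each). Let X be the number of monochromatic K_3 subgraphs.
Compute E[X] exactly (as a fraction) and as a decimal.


Let X = Σ_S X_S over the C(5, 3) = 10 subsets S of size 3, where X_S = 1 if the K_3 on S is monochromatic.
For a fixed S, the K_3 on S has C(3, 2) = 3 edges. P[all 3 edges red] = (1/2)^3, and likewise for blue, so P[monochromatic] = 2·(1/2)^3 = 2^{1 − 3} = 1/4.
By linearity: E[X] = C(5, 3) · 2^{1 − 3} = 10 · 1/4 = 5/2.
Numerically: E[X] ≈ 2.500.

E[X] = C(5,3)·2^(1−C(3,2)) = 5/2 ≈ 2.500.


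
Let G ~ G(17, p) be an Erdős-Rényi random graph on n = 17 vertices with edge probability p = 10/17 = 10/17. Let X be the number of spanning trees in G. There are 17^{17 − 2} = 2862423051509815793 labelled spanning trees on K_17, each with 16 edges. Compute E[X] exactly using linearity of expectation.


K_17 has 17^{17 − 2} = 2862423051509815793 labelled spanning trees.
For each such spanning tree H, let X_H = 1 if all 16 edges of H are present in G. Then P[X_H = 1] = p^{16} = (10/17)^{16} = 10000000000000000/48661191875666868481.
Summing the indicators: E[X] = Σ_H E[X_H] = 2862423051509815793 · p^{16} = 2862423051509815793 · 10000000000000000/48661191875666868481 = 10000000000000000/17.
Numerically: E[X] ≈ 5.88235e+14.

E[X] = 2862423051509815793 · (10/17)^{16} = 10000000000000000/17 ≈ 5.88235e+14.


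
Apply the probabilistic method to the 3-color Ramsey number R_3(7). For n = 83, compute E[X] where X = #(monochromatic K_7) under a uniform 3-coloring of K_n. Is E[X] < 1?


E[X] = C(83, 7) · 3^{1 − 21} = 4151918628 · 3^{−20} = 4151918628/3486784401.
As a reduced fraction: E[X] = 153774764/129140163 ≈ 1.1907586.
Is E[X] < 1? NO.
Since E[X] ≥ 1, the first-moment bound is inconclusive at n = 83; it does NOT by itself certify R_3(7) > 83.

E[X] = 153774764/129140163 ≈ 1.1907586; E[X] ≥ 1; first-moment method inconclusive here.


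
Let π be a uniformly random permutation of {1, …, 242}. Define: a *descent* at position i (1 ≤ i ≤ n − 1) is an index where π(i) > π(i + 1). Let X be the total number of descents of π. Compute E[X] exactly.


Write X = Σ X_I over i = 1, …, 241, with X_I the indicator of one descent.
There are 241 indicators.
For each fixed i, the pair (π(i), π(i+1)) is a uniformly random ordered pair of distinct values from {1, …, 242}; by symmetry P[π(i) > π(i+1)] = 1/2.
By linearity: E[X] = 241 · (1/2) = (242 − 1) · (1/2) = 241/2 ≈ 120.5000.

E[X] = 241/2 = 120.5000.


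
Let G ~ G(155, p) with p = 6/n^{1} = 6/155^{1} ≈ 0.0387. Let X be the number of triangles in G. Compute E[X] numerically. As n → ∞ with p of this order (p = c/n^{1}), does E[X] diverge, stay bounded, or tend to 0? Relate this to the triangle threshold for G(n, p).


Number of potential triangles: C(155, 3) = 608685.
Each occurs with probability p³ ≈ (0.0387)³ ≈ 5.80041e-05.
By linearity: E[X] = C(155, 3)·p³ ≈ 608685 · 5.80041e-05 ≈ 35.306.
Here α = 1, so p = 6/n is exactly at the triangle threshold p ~ 1/n. Asymptotically E[X] → c³/6 = 6³/6 = 36 ≈ 36.000, a bounded constant. In this regime the triangle count is asymptotically Poisson(c³/6).

E[X] ≈ 35.306; in regime p = Θ(1/n^{1}) E[X] stays bounded (at the triangle threshold p ~ 1/n).


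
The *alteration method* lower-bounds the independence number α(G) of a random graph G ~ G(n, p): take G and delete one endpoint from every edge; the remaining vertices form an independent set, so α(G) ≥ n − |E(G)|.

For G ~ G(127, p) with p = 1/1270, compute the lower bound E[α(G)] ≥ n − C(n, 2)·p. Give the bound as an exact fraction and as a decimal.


E[|E(G)|] = C(127, 2)·p = 8001 · (1/1270) = 63/10.
E[α(G)] ≥ n − E[|E(G)|] = 127 − 63/10 = 1207/10.
Numerically: ≈ 120.7000.
(This is only a lower bound; the true E[α(G)] may be larger.)

E[α(G)] ≥ 1207/10 ≈ 120.7000.


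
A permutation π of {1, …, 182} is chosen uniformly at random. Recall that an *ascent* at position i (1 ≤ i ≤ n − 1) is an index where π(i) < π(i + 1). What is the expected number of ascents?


Write X = Σ X_I over i = 1, …, 181, with X_I the indicator of one ascent.
There are 181 indicators.
For each fixed i, the pair (π(i), π(i+1)) is a uniformly random ordered pair of distinct values from {1, …, 182}; by symmetry P[π(i) < π(i+1)] = 1/2.
By linearity: E[X] = 181 · (1/2) = (182 − 1) · (1/2) = 181/2 ≈ 90.50000.

E[X] = 181/2 = 90.50000.


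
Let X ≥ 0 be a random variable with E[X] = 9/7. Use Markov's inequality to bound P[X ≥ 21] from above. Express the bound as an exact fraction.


μ = E[X] = 9/7, a = 21.
Markov: P[X ≥ 21] ≤ μ/a = (9/7)/21 = 3/49.
Numerically: ≈ 0.06122.
(Since a = 21 > μ = 1.28571, the bound 3/49 is < 1 and informative.)

P[X ≥ 21] ≤ 3/49 ≈ 0.06122.


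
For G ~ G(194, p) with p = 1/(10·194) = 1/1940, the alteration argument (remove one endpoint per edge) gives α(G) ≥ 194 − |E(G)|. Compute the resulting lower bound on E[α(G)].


E[|E(G)|] = C(194, 2)·p = 18721 · (1/1940) = 193/20.
E[α(G)] ≥ n − E[|E(G)|] = 194 − 193/20 = 3687/20.
Numerically: ≈ 184.350000.
(This is only a lower bound; the true E[α(G)] may be larger.)

E[α(G)] ≥ 3687/20 ≈ 184.350000.


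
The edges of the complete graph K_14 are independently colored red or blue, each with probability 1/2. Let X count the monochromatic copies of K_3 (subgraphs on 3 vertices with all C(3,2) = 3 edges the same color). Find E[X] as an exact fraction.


Let X = Σ_S X_S over the C(14, 3) = 364 subsets S of size 3, where X_S = 1 if the K_3 on S is monochromatic.
For a fixed S, the K_3 on S has C(3, 2) = 3 edges. P[all 3 edges red] = (1/2)^3, and likewise for blue, so P[monochromatic] = 2·(1/2)^3 = 2^{1 − 3} = 1/4.
By linearity: E[X] = C(14, 3) · 2^{1 − 3} = 364 · 1/4 = 91.
Numerically: E[X] ≈ 91.0000.

E[X] = C(14,3)·2^(1−C(3,2)) = 91 ≈ 91.0000.


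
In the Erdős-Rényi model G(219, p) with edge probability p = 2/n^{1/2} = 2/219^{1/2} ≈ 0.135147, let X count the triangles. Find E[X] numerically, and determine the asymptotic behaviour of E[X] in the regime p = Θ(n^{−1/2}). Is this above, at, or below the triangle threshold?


Number of potential triangles: C(219, 3) = 1726669.
Each occurs with probability p³ ≈ (0.135147)³ ≈ 2.46844704e-03.
By linearity: E[X] = C(219, 3)·p³ ≈ 1726669 · 2.46844704e-03 ≈ 4262.190990.
Since α = 1/2 < 1, p = c/n^{1/2} ≫ 1/n is above the triangle threshold p ~ 1/n. Asymptotically E[X] ~ (c³/6)·n^{3(1−α)} = (2³/6)·n^{1.5} → ∞; triangles are abundant w.h.p.

E[X] ≈ 4262.190990; in regime p = Θ(1/n^{1/2}) E[X] diverges (above the triangle threshold p ~ 1/n).


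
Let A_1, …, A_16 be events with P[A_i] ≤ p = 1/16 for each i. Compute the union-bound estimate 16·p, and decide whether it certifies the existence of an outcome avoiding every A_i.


Union bound: P[∪_{i=1}^{16} A_i] ≤ Σ_i P[A_i] ≤ 16·p = 16·(1/16) = 1.
Numerically: 1 ≈ 1.0000000.
Is 1 < 1? NO.
Since the bound 1 is ≥ 1, the union bound is uninformative here; it does NOT by itself certify existence.

16·p = 1 ≈ 1.0000000; existence NOT certified by the union bound.


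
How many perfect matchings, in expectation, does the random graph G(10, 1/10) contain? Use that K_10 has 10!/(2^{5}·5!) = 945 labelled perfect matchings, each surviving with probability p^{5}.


K_10 has 10!/(2^{5}·5!) = 945 labelled perfect matchings.
For each such perfect matching H, let X_H = 1 if all 5 edges of H are present in G. Then P[X_H = 1] = p^{5} = (1/10)^{5} = 1/100000.
Summing the indicators: E[X] = Σ_H E[X_H] = 945 · p^{5} = 945 · 1/100000 = 189/20000.
Numerically: E[X] ≈ 0.00945.

E[X] = 945 · (1/10)^{5} = 189/20000 ≈ 0.00945.


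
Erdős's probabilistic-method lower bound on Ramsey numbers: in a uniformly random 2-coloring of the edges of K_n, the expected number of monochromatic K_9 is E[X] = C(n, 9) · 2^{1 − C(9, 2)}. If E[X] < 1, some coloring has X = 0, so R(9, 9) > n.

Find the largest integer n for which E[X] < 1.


We need C(n, 9) · 2^{1 − 36} < 1, i.e. C(n, 9) < 2^{36 − 1} = 34359738368.
Check values of n near the boundary:
  n = 59: C(59, 9) = 12565671261; 12565671261 < 34359738368? YES
  n = 60: C(60, 9) = 14783142660; 14783142660 < 34359738368? YES
  n = 61: C(61, 9) = 17341763505; 17341763505 < 34359738368? YES
  n = 62: C(62, 9) = 20286591270; 20286591270 < 34359738368? YES
  n = 63: C(63, 9) = 23667689815; 23667689815 < 34359738368? YES
  n = 64: C(64, 9) = 27540584512; 27540584512 < 34359738368? YES
  n = 65: C(65, 9) = 31966749880; 31966749880 < 34359738368? YES
  n = 66: C(66, 9) = 37014131440; 37014131440 < 34359738368? NO
  n = 67: C(67, 9) = 42757703560; 42757703560 < 34359738368? NO
The largest n with C(n, 9) < 34359738368 is n = 65 (where E[X] = 3995843735/4294967296 ≈ 0.9304). Hence R(9, 9) > 65, i.e. R(9, 9) ≥ 66.

Largest n = 65; hence R(9, 9) > 65.


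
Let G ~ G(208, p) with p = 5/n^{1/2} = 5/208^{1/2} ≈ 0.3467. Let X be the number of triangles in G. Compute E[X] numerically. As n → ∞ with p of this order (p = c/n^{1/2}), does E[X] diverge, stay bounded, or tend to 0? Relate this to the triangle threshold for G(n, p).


Number of potential triangles: C(208, 3) = 1478256.
Each occurs with probability p³ ≈ (0.3467)³ ≈ 4.166919e-02.
By linearity: E[X] = C(208, 3)·p³ ≈ 1478256 · 4.166919e-02 ≈ 61597.7234.
Since α = 1/2 < 1, p = c/n^{1/2} ≫ 1/n is above the triangle threshold p ~ 1/n. Asymptotically E[X] ~ (c³/6)·n^{3(1−α)} = (5³/6)·n^{1.5} → ∞; triangles are abundant w.h.p.

E[X] ≈ 61597.7234; in regime p = Θ(1/n^{1/2}) E[X] diverges (above the triangle threshold p ~ 1/n).
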